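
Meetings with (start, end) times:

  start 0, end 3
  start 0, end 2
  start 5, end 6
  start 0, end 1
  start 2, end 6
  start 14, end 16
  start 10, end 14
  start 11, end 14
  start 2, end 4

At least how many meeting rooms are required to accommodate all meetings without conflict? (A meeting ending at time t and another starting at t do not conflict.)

Events (time:±→running): 0:+→1 0:+→2 0:+→3 … peak 3.

3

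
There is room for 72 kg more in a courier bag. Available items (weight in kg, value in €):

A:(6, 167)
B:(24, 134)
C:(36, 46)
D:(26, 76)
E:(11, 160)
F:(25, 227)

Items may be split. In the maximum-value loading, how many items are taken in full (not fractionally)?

Ratios (sorted): A 27.83, E 14.55, F 9.08, B 5.58, D 2.92, C 1.28
take A (6 @ 167); take E (11 @ 160); take F (25 @ 227); take B (24 @ 134); take 6/26 of D → 17.54. Capacity used 72/72.
4 item(s) taken whole; one partial (take 6/26 of D).

4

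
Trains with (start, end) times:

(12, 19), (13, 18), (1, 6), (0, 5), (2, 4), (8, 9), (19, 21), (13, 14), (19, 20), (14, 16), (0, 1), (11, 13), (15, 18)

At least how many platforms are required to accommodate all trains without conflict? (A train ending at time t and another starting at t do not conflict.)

starts: [0, 0, 1, 2, 8, 11, 12, 13, 13, 14, 15, 19, 19]
ends:   [1, 4, 5, 6, 9, 13, 14, 16, 18, 18, 19, 20, 21]
s0→1 s0→2 e1→1 s1→2 s2→3 e4→2 e5→1 e6→0 s8→1 e9→0 s11→1 s12→2 e13→1 s13→2 s13→3 e14→2 s14→3 s15→4  — peak 4.

4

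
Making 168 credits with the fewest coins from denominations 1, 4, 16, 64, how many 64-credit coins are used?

Use the largest denomination that fits, subtract, and repeat.
168 = 2×64 + 2×16 + 2×4
Count of 64: 2

2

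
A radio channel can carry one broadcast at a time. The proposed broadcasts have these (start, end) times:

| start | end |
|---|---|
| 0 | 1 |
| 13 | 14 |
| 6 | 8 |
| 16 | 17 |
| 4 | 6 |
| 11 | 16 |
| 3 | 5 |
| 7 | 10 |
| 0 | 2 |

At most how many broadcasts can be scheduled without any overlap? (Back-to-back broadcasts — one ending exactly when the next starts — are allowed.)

5

Sorted by end: (0,1)  (0,2)  (3,5)  (4,6)  (6,8)  (7,10)  (13,14)  (11,16)  (16,17)
take (0,1); take (3,5); skip (4,6); take (6,8); take (13,14); take (16,17).
Selected 5 broadcasts.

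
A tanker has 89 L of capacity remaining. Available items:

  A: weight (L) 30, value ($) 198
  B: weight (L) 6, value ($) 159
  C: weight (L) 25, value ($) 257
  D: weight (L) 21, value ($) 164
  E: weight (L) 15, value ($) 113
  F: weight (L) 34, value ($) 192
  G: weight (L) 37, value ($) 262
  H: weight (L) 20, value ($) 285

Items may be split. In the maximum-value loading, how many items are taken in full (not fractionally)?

5

Sort by value per unit weight and fill in that order.
Order: B (159/6=26.50) > H (285/20=14.25) > C (257/25=10.28) > D (164/21=7.81) > E (113/15=7.53) > G (262/37=7.08) > A (198/30=6.60) > F (192/34=5.65)
Fill: take B (6 @ 159) → take H (20 @ 285) → take C (25 @ 257) → take D (21 @ 164) → take E (15 @ 113) → take 2/37 of G → 14.16; 89/89 used.
5 item(s) taken whole; one partial (take 2/37 of G).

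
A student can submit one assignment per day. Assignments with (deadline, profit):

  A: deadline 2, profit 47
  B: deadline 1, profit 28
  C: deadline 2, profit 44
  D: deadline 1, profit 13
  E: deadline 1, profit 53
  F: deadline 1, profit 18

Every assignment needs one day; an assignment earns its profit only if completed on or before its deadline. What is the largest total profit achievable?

100

By profit: E(d1,53), A(d2,47), C(d2,44), B(d1,28), F(d1,18), D(d1,13)
E→slot 1; A→slot 2; C skipped; B skipped; F skipped; D skipped.
Profit = 53 + 47 = 100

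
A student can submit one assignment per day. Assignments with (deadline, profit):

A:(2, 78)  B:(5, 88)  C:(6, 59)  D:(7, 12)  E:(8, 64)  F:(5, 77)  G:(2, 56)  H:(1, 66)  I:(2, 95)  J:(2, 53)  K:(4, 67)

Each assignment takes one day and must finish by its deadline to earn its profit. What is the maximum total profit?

Sort by profit descending; place each in the latest free slot ≤ its deadline.
By profit: I(d2,95), B(d5,88), A(d2,78), F(d5,77), K(d4,67), H(d1,66), E(d8,64), C(d6,59), G(d2,56), J(d2,53), D(d7,12)
I→slot 2; B→slot 5; A→slot 1; F→slot 4; K→slot 3; H skipped; E→slot 8; C→slot 6; G skipped; J skipped; D→slot 7.
Profit = 78 + 95 + 67 + 77 + 88 + 59 + 12 + 64 = 540

540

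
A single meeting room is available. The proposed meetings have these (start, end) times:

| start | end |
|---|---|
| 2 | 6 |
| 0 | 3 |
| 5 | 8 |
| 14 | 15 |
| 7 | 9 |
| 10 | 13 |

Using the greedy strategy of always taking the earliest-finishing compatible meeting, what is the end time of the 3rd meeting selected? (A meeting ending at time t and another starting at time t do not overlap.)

13

Sorted by end: (0,3)  (2,6)  (5,8)  (7,9)  (10,13)  (14,15)
take (0,3); take (5,8); skip (7,9); take (10,13); take (14,15).
Selected: (0,3) (5,8) (10,13) (14,15)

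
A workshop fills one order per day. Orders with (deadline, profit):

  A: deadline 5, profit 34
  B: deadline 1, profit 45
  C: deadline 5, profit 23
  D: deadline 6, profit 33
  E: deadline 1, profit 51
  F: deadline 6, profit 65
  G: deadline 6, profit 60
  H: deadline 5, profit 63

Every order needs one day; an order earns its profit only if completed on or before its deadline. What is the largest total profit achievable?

306

Take jobs in profit order; each goes to the latest open slot no later than its deadline.
Profit order: F=65 H=63 G=60 E=51 B=45 A=34 D=33 C=23
Assign: F→slot 6, H→slot 5, G→slot 4, E→slot 1, B skipped, A→slot 3, D→slot 2, C skipped.
Slots: [1:E] [2:D] [3:A] [4:G] [5:H] [6:F]
Profit = 51 + 33 + 34 + 60 + 63 + 65 = 306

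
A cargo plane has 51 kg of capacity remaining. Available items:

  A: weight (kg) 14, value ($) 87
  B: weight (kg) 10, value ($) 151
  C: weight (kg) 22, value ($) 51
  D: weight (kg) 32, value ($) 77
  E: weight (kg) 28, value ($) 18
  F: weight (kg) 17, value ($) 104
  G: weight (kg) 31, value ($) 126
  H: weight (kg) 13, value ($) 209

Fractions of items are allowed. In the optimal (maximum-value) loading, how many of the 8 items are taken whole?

Order: H (209/13=16.08) > B (151/10=15.10) > A (87/14=6.21) > F (104/17=6.12) > G (126/31=4.06) > D (77/32=2.41) > C (51/22=2.32) > E (18/28=0.64)
Fill: take H (13 @ 209) → take B (10 @ 151) → take A (14 @ 87) → take 14/17 of F → 85.65; 51/51 used.
3 item(s) taken whole; one partial (take 14/17 of F).

3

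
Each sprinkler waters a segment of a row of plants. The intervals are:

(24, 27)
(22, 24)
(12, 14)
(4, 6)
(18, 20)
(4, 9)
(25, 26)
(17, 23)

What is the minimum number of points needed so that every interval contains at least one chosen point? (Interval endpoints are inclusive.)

5

Sort by right endpoint; whenever an interval is uncovered, place a point at its right end.
By right end: [4,6]  [4,9]  [12,14]  [18,20]  [17,23]  [22,24]  [25,26]  [24,27]
[4,6] uncovered → point at 6; [12,14] uncovered → point at 14; [18,20] uncovered → point at 20; [22,24] uncovered → point at 24; [25,26] uncovered → point at 26.
Points: 6, 14, 20, 24, 26 (5 total).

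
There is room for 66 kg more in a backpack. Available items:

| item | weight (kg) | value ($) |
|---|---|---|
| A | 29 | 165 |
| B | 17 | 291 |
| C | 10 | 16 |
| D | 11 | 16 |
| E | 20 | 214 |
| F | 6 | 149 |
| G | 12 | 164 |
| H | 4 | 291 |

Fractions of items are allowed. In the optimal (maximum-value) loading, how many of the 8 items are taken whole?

Sort by value per unit weight and fill in that order.
Ratios (sorted): H 72.75, F 24.83, B 17.12, G 13.67, E 10.70, A 5.69, C 1.60, D 1.45
take H (4 @ 291); take F (6 @ 149); take B (17 @ 291); take G (12 @ 164); take E (20 @ 214); take 7/29 of A → 39.83. Capacity used 66/66.
5 item(s) taken whole; one partial (take 7/29 of A).

5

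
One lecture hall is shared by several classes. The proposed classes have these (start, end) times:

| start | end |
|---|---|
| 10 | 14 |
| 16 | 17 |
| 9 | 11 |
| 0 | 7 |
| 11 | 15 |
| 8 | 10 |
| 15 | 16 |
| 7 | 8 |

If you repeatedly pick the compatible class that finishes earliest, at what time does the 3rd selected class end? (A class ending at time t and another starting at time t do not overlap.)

Order by finish time; keep every interval that doesn't clash with the previous kept one.
Sorted by end: (0,7)  (7,8)  (8,10)  (9,11)  (10,14)  (11,15)  (15,16)  (16,17)
take (0,7); take (7,8); take (8,10); take (10,14); take (15,16); take (16,17).
Selected: (0,7) (7,8) (8,10) (10,14) (15,16) (16,17)

10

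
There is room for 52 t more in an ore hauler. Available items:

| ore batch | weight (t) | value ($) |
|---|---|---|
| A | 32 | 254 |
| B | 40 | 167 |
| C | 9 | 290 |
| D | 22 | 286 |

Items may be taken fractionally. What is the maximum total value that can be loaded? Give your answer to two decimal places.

Greedy by value/weight ratio, highest first.
Ratios (sorted): C 32.22, D 13.00, A 7.94, B 4.17
take C (9 @ 290); take D (22 @ 286); take 21/32 of A → 166.69. Capacity used 52/52.
Total value = 742.69

742.69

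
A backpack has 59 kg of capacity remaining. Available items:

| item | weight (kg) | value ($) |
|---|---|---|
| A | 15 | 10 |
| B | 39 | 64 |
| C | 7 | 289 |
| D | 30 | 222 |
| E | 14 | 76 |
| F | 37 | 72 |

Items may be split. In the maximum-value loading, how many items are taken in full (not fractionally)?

3

Ratios (sorted): C 41.29, D 7.40, E 5.43, F 1.95, B 1.64, A 0.67
take C (7 @ 289); take D (30 @ 222); take E (14 @ 76); take 8/37 of F → 15.57. Capacity used 59/59.
3 item(s) taken whole; one partial (take 8/37 of F).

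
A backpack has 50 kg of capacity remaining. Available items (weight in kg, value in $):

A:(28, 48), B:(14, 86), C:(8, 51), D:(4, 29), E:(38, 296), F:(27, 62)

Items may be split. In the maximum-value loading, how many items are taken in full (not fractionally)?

Sort by value per unit weight and fill in that order.
Order: E (296/38=7.79) > D (29/4=7.25) > C (51/8=6.38) > B (86/14=6.14) > F (62/27=2.30) > A (48/28=1.71)
Fill: take E (38 @ 296) → take D (4 @ 29) → take C (8 @ 51); 50/50 used.
3 item(s) taken whole.

3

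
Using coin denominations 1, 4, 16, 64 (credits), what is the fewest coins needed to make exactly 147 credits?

6

Use the largest denomination that fits, subtract, and repeat.
147 − 2×64→19 − 1×16→3 − 3×1→0
Total coins = 2 + 1 + 3 = 6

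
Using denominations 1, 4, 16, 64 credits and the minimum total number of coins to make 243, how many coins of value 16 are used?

Greedy: take as many of the largest coin as possible, then repeat with the remainder.
243 = 3×64 + 3×16 + 3×1
Count of 16: 3

3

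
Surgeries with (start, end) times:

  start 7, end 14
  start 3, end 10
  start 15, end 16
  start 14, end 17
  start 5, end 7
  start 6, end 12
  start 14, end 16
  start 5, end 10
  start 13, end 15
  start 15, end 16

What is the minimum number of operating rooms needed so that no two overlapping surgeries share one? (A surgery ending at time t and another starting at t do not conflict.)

4

Events (time:±→running): 3:+→1 5:+→2 5:+→3 6:+→4 … peak 4.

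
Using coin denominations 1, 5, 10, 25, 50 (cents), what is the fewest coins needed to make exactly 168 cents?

8

Use the largest denomination that fits, subtract, and repeat.
168 = 3×50 + 1×10 + 1×5 + 3×1
Total coins = 3 + 1 + 1 + 3 = 8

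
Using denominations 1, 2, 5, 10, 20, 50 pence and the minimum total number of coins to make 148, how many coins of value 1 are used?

Greedy: take as many of the largest coin as possible, then repeat with the remainder.
148 − 2×50→48 − 2×20→8 − 1×5→3 − 1×2→1 − 1×1→0
Count of 1: 1

1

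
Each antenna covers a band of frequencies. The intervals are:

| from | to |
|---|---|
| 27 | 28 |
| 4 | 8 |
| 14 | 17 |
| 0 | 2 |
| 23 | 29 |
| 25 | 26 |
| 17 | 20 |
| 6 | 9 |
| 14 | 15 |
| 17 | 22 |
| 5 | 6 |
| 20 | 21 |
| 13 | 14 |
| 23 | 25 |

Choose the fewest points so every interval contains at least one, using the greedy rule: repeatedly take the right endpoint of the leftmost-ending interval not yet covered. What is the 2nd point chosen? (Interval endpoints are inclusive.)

6

Process intervals by earliest right end; each time one isn't hit yet, stab at its right endpoint.
Sorted: [0,2] [5,6] [4,8] [6,9] [13,14] [14,15] [14,17] [17,20] [20,21] [17,22] [23,25] [25,26] [27,28] [23,29]
{[0,2]} hit by 2; {[5,6],[4,8],[6,9]} hit by 6; {[13,14],[14,15],[14,17]} hit by 14; {[17,20],[20,21],[17,22]} hit by 20; {[23,25],[25,26]} hit by 25; {[27,28],[23,29]} hit by 28.
Points: 2, 6, 14, 20, 25, 28 (6 total).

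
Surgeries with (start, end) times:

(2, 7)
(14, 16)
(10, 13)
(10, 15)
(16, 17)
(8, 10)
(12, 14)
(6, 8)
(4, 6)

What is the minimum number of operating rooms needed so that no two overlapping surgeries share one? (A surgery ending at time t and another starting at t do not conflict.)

starts: [2, 4, 6, 8, 10, 10, 12, 14, 16]
ends:   [6, 7, 8, 10, 13, 14, 15, 16, 17]
s2→1 s4→2 e6→1 s6→2 e7→1 e8→0 s8→1 e10→0 s10→1 s10→2 s12→3  — peak 3.

3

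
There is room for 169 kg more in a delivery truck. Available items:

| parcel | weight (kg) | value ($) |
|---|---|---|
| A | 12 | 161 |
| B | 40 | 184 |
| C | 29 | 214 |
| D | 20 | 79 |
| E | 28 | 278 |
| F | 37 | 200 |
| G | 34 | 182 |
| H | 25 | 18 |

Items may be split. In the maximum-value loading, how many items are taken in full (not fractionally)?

Greedy by value/weight ratio, highest first.
Ratios (sorted): A 13.42, E 9.93, C 7.38, F 5.41, G 5.35, B 4.60, D 3.95, H 0.72
take A (12 @ 161); take E (28 @ 278); take C (29 @ 214); take F (37 @ 200); take G (34 @ 182); take 29/40 of B → 133.40. Capacity used 169/169.
5 item(s) taken whole; one partial (take 29/40 of B).

5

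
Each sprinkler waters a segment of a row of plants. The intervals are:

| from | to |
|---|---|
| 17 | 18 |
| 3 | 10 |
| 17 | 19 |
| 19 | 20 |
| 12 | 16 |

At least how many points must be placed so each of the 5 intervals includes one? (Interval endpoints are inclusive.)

Sorted: [3,10] [12,16] [17,18] [17,19] [19,20]
{[3,10]} hit by 10; {[12,16]} hit by 16; {[17,18],[17,19]} hit by 18; {[19,20]} hit by 20.
Points: 10, 16, 18, 20 (4 total).

4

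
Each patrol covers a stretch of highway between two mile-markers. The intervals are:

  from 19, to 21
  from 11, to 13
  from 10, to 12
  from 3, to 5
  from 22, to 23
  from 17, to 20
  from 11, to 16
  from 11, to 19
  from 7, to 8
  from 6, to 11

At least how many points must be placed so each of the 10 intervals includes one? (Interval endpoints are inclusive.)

5

Sorted: [3,5] [7,8] [6,11] [10,12] [11,13] [11,16] [11,19] [17,20] [19,21] [22,23]
{[3,5]} hit by 5; {[7,8],[6,11]} hit by 8; {[10,12],[11,13],[11,16],[11,19]} hit by 12; {[17,20],[19,21]} hit by 20; {[22,23]} hit by 23.
Points: 5, 8, 12, 20, 23 (5 total).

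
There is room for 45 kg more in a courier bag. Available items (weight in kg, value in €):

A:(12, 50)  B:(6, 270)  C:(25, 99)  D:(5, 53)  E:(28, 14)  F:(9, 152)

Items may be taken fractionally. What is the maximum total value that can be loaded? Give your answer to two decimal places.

576.48

Ratios (sorted): B 45.00, F 16.89, D 10.60, A 4.17, C 3.96, E 0.50
take B (6 @ 270); take F (9 @ 152); take D (5 @ 53); take A (12 @ 50); take 13/25 of C → 51.48. Capacity used 45/45.
Total value = 576.48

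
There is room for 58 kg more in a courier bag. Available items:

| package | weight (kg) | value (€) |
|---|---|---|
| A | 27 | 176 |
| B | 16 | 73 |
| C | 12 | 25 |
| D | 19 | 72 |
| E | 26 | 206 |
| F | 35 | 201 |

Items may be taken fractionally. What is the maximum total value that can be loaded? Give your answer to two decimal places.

410.71

Greedy by value/weight ratio, highest first.
Order: E (206/26=7.92) > A (176/27=6.52) > F (201/35=5.74) > B (73/16=4.56) > D (72/19=3.79) > C (25/12=2.08)
Fill: take E (26 @ 206) → take A (27 @ 176) → take 5/35 of F → 28.71; 58/58 used.
Total value = 410.71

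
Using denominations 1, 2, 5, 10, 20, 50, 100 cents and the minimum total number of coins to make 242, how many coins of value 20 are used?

242 = 2×100 + 2×20 + 1×2
Count of 20: 2

2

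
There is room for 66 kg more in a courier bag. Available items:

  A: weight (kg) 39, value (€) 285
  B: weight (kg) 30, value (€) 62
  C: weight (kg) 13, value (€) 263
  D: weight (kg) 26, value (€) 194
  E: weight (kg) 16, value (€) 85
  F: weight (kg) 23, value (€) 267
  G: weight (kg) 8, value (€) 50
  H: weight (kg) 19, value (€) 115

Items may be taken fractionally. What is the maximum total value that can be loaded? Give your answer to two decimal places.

753.23

Sort by value per unit weight and fill in that order.
Ratios (sorted): C 20.23, F 11.61, D 7.46, A 7.31, G 6.25, H 6.05, E 5.31, B 2.07
take C (13 @ 263); take F (23 @ 267); take D (26 @ 194); take 4/39 of A → 29.23. Capacity used 66/66.
Total value = 753.23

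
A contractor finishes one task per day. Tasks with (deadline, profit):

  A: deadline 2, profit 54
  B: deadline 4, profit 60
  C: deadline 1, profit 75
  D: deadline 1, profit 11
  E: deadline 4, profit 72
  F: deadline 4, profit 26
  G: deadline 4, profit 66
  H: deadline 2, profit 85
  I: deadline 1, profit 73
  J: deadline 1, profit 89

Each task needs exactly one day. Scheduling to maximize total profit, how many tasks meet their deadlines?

4

Profit order: J=89 H=85 C=75 I=73 E=72 G=66 B=60 A=54 F=26 D=11
Assign: J→slot 1, H→slot 2, C skipped, I skipped, E→slot 4, G→slot 3, B skipped, A skipped, F skipped, D skipped.
Slots: [1:J] [2:H] [3:G] [4:E]
4 of 10 scheduled.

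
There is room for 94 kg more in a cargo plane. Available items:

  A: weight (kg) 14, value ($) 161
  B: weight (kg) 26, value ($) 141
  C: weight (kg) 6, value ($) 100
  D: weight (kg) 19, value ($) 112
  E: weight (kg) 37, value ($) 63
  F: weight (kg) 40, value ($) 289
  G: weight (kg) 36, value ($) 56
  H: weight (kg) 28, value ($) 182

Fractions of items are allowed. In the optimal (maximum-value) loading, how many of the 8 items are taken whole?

4

Ratios (sorted): C 16.67, A 11.50, F 7.22, H 6.50, D 5.89, B 5.42, E 1.70, G 1.56
take C (6 @ 100); take A (14 @ 161); take F (40 @ 289); take H (28 @ 182); take 6/19 of D → 35.37. Capacity used 94/94.
4 item(s) taken whole; one partial (take 6/19 of D).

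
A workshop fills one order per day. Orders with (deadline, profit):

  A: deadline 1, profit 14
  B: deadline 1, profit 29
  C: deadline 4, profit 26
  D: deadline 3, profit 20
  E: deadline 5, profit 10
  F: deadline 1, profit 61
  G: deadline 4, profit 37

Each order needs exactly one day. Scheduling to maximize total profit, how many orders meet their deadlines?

Take jobs in profit order; each goes to the latest open slot no later than its deadline.
By profit: F(d1,61), G(d4,37), B(d1,29), C(d4,26), D(d3,20), A(d1,14), E(d5,10)
F→slot 1; G→slot 4; B skipped; C→slot 3; D→slot 2; A skipped; E→slot 5.
5 of 7 scheduled.

5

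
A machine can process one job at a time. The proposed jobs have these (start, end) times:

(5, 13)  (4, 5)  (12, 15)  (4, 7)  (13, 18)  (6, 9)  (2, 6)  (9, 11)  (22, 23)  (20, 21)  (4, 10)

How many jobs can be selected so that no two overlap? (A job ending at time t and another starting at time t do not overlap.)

Sort by end time and greedily take each interval whose start is ≥ the last chosen end.
Sorted by end: (4,5)  (2,6)  (4,7)  (6,9)  (4,10)  (9,11)  (5,13)  (12,15)  (13,18)  (20,21)  (22,23)
take (4,5); take (6,9); skip (4,10); take (9,11); take (12,15); take (20,21); take (22,23).
Selected 6 jobs.

6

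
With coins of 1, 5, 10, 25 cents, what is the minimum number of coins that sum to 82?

6

82 = 3×25 + 1×5 + 2×1
Total coins = 3 + 1 + 2 = 6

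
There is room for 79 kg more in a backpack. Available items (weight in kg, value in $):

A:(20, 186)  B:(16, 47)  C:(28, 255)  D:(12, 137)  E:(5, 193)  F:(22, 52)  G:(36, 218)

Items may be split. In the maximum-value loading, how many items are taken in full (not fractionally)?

4

Ratios (sorted): E 38.60, D 11.42, A 9.30, C 9.11, G 6.06, B 2.94, F 2.36
take E (5 @ 193); take D (12 @ 137); take A (20 @ 186); take C (28 @ 255); take 14/36 of G → 84.78. Capacity used 79/79.
4 item(s) taken whole; one partial (take 14/36 of G).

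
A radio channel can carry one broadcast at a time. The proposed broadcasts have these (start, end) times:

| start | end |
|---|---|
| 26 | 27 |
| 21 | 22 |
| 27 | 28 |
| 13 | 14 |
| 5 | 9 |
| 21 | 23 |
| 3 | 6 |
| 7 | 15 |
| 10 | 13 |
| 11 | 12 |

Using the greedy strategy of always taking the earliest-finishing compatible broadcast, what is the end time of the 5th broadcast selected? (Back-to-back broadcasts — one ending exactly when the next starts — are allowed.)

Sort by end time and greedily take each interval whose start is ≥ the last chosen end.
By end time: (3,6), (5,9), (11,12), (10,13), (13,14), (7,15), (21,22), (21,23), (26,27), (27,28).
Pick (3,6); next start ≥ 6 → (11,12); next start ≥ 12 → (13,14); next start ≥ 14 → (21,22); next start ≥ 22 → (26,27); next start ≥ 27 → (27,28).
Selected: (3,6) (11,12) (13,14) (21,22) (26,27) (27,28)

27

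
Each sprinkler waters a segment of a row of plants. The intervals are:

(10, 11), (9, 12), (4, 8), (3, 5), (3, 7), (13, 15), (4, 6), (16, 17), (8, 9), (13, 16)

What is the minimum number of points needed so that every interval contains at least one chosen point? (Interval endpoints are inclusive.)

By right end: [3,5]  [4,6]  [3,7]  [4,8]  [8,9]  [10,11]  [9,12]  [13,15]  [13,16]  [16,17]
[3,5] uncovered → point at 5; [8,9] uncovered → point at 9; [10,11] uncovered → point at 11; [13,15] uncovered → point at 15; [16,17] uncovered → point at 17.
Points: 5, 9, 11, 15, 17 (5 total).

5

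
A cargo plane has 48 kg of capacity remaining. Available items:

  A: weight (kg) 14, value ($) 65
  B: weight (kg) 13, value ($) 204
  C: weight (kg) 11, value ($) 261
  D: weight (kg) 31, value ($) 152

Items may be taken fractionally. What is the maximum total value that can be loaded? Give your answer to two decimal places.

Sort by value per unit weight and fill in that order.
Ratios (sorted): C 23.73, B 15.69, D 4.90, A 4.64
take C (11 @ 261); take B (13 @ 204); take 24/31 of D → 117.68. Capacity used 48/48.
Total value = 582.68

582.68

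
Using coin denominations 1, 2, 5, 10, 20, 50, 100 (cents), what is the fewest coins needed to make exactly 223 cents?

5

Greedy: take as many of the largest coin as possible, then repeat with the remainder.
223 = 2×100 + 1×20 + 1×2 + 1×1
Total coins = 2 + 1 + 1 + 1 = 5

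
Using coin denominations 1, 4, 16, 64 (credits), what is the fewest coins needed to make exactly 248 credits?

Greedy: take as many of the largest coin as possible, then repeat with the remainder.
248 − 3×64→56 − 3×16→8 − 2×4→0
Total coins = 3 + 3 + 2 = 8

8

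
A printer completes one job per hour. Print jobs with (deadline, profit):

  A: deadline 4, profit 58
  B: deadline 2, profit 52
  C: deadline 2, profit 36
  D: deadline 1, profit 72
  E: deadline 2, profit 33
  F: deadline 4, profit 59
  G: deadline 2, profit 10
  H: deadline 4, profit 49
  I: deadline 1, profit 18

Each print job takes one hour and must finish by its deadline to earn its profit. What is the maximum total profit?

Profit order: D=72 F=59 A=58 B=52 H=49 C=36 E=33 I=18 G=10
Assign: D→slot 1, F→slot 4, A→slot 3, B→slot 2, H skipped, C skipped, E skipped, I skipped, G skipped.
Slots: [1:D] [2:B] [3:A] [4:F]
Profit = 72 + 52 + 58 + 59 = 241

241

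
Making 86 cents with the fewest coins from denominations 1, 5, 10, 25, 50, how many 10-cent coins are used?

86 = 1×50 + 1×25 + 1×10 + 1×1
Count of 10: 1

1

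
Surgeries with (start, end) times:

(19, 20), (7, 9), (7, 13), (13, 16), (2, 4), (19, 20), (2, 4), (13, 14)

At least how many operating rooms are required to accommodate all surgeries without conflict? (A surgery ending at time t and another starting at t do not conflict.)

2

The answer is the maximum number of intervals overlapping at any instant.
starts: [2, 2, 7, 7, 13, 13, 19, 19]
ends:   [4, 4, 9, 13, 14, 16, 20, 20]
s2→1 s2→2  — peak 2.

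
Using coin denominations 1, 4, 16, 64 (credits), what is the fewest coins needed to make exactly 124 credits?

7

124 = 1×64 + 3×16 + 3×4
Total coins = 1 + 3 + 3 = 7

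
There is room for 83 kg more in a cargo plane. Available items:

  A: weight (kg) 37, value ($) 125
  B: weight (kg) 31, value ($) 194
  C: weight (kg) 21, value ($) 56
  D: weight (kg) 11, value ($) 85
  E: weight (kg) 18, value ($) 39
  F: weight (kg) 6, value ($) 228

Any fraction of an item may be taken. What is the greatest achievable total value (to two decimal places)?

Ratios (sorted): F 38.00, D 7.73, B 6.26, A 3.38, C 2.67, E 2.17
take F (6 @ 228); take D (11 @ 85); take B (31 @ 194); take 35/37 of A → 118.24. Capacity used 83/83.
Total value = 625.24

625.24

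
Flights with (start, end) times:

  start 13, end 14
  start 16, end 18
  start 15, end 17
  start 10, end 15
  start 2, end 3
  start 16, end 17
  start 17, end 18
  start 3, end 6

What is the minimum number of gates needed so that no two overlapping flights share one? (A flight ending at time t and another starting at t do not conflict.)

3

Count concurrent intervals with a sweep; the peak is the room count.
Events (time:±→running): 2:+→1 3:-→0 3:+→1 6:-→0 10:+→1 13:+→2 14:-→1 15:-→0 15:+→1 16:+→2 16:+→3 … peak 3.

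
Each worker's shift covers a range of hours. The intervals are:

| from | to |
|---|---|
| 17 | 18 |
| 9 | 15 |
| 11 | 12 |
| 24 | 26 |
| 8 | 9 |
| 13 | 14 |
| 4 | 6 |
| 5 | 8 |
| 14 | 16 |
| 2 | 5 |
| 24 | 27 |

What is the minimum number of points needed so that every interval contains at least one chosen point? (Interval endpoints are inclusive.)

Sorted: [2,5] [4,6] [5,8] [8,9] [11,12] [13,14] [9,15] [14,16] [17,18] [24,26] [24,27]
{[2,5],[4,6],[5,8]} hit by 5; {[8,9]} hit by 9; {[11,12]} hit by 12; {[13,14],[9,15],[14,16]} hit by 14; {[17,18]} hit by 18; {[24,26],[24,27]} hit by 26.
Points: 5, 9, 12, 14, 18, 26 (6 total).

6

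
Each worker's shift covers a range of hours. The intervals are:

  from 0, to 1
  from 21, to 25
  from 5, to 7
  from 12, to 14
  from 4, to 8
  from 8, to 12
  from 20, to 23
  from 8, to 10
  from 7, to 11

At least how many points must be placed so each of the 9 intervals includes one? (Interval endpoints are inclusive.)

5

Process intervals by earliest right end; each time one isn't hit yet, stab at its right endpoint.
By right end: [0,1]  [5,7]  [4,8]  [8,10]  [7,11]  [8,12]  [12,14]  [20,23]  [21,25]
[0,1] uncovered → point at 1; [5,7] uncovered → point at 7; [8,10] uncovered → point at 10; [12,14] uncovered → point at 14; [20,23] uncovered → point at 23.
Points: 1, 7, 10, 14, 23 (5 total).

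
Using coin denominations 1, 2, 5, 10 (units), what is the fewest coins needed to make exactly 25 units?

3

Use the largest denomination that fits, subtract, and repeat.
25 − 2×10→5 − 1×5→0
Total coins = 2 + 1 = 3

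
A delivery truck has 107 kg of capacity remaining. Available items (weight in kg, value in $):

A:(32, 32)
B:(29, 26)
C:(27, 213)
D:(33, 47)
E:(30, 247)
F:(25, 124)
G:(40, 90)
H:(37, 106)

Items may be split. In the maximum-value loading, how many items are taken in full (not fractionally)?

3

Sort by value per unit weight and fill in that order.
Order: E (247/30=8.23) > C (213/27=7.89) > F (124/25=4.96) > H (106/37=2.86) > G (90/40=2.25) > D (47/33=1.42) > A (32/32=1.00) > B (26/29=0.90)
Fill: take E (30 @ 247) → take C (27 @ 213) → take F (25 @ 124) → take 25/37 of H → 71.62; 107/107 used.
3 item(s) taken whole; one partial (take 25/37 of H).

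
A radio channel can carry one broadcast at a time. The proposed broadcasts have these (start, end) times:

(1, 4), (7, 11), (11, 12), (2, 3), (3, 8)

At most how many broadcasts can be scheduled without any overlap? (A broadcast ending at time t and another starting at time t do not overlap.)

Sorted by end: (2,3)  (1,4)  (3,8)  (7,11)  (11,12)
take (2,3); take (3,8); skip (7,11); take (11,12).
Selected 3 broadcasts.

3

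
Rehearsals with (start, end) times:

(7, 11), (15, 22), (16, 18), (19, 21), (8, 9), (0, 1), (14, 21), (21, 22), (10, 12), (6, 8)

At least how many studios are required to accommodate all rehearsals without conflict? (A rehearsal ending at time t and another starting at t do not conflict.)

3

The answer is the maximum number of intervals overlapping at any instant.
starts: [0, 6, 7, 8, 10, 14, 15, 16, 19, 21]
ends:   [1, 8, 9, 11, 12, 18, 21, 21, 22, 22]
s0→1 e1→0 s6→1 s7→2 e8→1 s8→2 e9→1 s10→2 e11→1 e12→0 s14→1 s15→2 s16→3  — peak 3.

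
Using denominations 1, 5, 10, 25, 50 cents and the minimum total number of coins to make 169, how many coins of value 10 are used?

Use the largest denomination that fits, subtract, and repeat.
169 − 3×50→19 − 1×10→9 − 1×5→4 − 4×1→0
Count of 10: 1

1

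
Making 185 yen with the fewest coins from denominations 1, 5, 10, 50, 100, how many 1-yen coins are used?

185 = 1×100 + 1×50 + 3×10 + 1×5
Count of 1: 0

0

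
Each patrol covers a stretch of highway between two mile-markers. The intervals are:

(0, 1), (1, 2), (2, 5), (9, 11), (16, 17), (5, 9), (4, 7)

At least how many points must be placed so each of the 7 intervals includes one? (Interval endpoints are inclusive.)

Sorted: [0,1] [1,2] [2,5] [4,7] [5,9] [9,11] [16,17]
{[0,1],[1,2]} hit by 1; {[2,5],[4,7],[5,9]} hit by 5; {[9,11]} hit by 11; {[16,17]} hit by 17.
Points: 1, 5, 11, 17 (4 total).

4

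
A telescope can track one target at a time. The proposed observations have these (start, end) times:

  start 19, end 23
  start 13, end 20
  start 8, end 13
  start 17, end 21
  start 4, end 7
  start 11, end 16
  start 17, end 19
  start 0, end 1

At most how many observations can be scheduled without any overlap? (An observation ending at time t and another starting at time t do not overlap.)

5

Sort by end time and greedily take each interval whose start is ≥ the last chosen end.
Sorted by end: (0,1)  (4,7)  (8,13)  (11,16)  (17,19)  (13,20)  (17,21)  (19,23)
take (0,1); take (4,7); take (8,13); take (17,19); take (19,23).
Selected 5 observations.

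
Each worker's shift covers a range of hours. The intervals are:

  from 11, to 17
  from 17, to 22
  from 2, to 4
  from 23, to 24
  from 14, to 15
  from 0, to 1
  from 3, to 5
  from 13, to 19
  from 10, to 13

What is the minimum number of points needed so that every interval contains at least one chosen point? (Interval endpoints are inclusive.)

Sorted: [0,1] [2,4] [3,5] [10,13] [14,15] [11,17] [13,19] [17,22] [23,24]
{[0,1]} hit by 1; {[2,4],[3,5]} hit by 4; {[10,13]} hit by 13; {[14,15],[11,17],[13,19]} hit by 15; {[17,22]} hit by 22; {[23,24]} hit by 24.
Points: 1, 4, 13, 15, 22, 24 (6 total).

6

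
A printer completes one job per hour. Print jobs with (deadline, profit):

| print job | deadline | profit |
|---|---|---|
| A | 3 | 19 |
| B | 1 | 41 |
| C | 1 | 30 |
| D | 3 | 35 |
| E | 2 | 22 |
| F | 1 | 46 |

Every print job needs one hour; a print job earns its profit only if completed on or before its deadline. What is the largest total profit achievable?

Profit order: F=46 B=41 D=35 C=30 E=22 A=19
Assign: F→slot 1, B skipped, D→slot 3, C skipped, E→slot 2, A skipped.
Slots: [1:F] [2:E] [3:D]
Profit = 46 + 22 + 35 = 103

103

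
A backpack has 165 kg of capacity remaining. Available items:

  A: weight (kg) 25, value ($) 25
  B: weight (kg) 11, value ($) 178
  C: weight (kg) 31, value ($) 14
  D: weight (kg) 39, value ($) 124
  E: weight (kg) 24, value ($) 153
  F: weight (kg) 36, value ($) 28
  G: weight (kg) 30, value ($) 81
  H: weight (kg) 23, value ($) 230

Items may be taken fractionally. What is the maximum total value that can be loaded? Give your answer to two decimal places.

Sort by value per unit weight and fill in that order.
Ratios (sorted): B 16.18, H 10.00, E 6.38, D 3.18, G 2.70, A 1.00, F 0.78, C 0.45
take B (11 @ 178); take H (23 @ 230); take E (24 @ 153); take D (39 @ 124); take G (30 @ 81); take A (25 @ 25); take 13/36 of F → 10.11. Capacity used 165/165.
Total value = 801.11

801.11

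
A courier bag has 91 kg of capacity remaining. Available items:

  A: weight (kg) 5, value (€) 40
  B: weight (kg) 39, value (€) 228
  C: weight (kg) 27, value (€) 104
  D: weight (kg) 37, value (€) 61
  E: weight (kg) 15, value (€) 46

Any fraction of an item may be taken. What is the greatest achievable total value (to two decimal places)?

Greedy by value/weight ratio, highest first.
Order: A (40/5=8.00) > B (228/39=5.85) > C (104/27=3.85) > E (46/15=3.07) > D (61/37=1.65)
Fill: take A (5 @ 40) → take B (39 @ 228) → take C (27 @ 104) → take E (15 @ 46) → take 5/37 of D → 8.24; 91/91 used.
Total value = 426.24

426.24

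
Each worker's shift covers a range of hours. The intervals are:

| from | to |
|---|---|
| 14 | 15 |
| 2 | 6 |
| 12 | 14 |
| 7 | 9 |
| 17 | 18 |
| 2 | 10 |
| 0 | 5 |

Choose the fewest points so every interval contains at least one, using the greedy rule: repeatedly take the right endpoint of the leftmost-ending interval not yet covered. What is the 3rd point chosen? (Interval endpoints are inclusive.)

14

Sort by right endpoint; whenever an interval is uncovered, place a point at its right end.
Sorted: [0,5] [2,6] [7,9] [2,10] [12,14] [14,15] [17,18]
{[0,5],[2,6]} hit by 5; {[7,9],[2,10]} hit by 9; {[12,14],[14,15]} hit by 14; {[17,18]} hit by 18.
Points: 5, 9, 14, 18 (4 total).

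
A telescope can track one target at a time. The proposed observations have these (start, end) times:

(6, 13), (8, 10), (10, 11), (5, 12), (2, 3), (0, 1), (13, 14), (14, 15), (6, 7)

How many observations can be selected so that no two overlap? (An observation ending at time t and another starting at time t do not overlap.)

7

Order by finish time; keep every interval that doesn't clash with the previous kept one.
By end time: (0,1), (2,3), (6,7), (8,10), (10,11), (5,12), (6,13), (13,14), (14,15).
Pick (0,1); next start ≥ 1 → (2,3); next start ≥ 3 → (6,7); next start ≥ 7 → (8,10); next start ≥ 10 → (10,11); next start ≥ 11 → (13,14); next start ≥ 14 → (14,15).
Selected 7 observations.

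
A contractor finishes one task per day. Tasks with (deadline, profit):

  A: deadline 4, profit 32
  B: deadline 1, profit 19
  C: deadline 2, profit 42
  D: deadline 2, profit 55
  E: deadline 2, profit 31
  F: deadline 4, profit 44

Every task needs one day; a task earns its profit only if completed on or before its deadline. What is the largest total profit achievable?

Sort by profit descending; place each in the latest free slot ≤ its deadline.
Profit order: D=55 F=44 C=42 A=32 E=31 B=19
Assign: D→slot 2, F→slot 4, C→slot 1, A→slot 3, E skipped, B skipped.
Slots: [1:C] [2:D] [3:A] [4:F]
Profit = 42 + 55 + 32 + 44 = 173

173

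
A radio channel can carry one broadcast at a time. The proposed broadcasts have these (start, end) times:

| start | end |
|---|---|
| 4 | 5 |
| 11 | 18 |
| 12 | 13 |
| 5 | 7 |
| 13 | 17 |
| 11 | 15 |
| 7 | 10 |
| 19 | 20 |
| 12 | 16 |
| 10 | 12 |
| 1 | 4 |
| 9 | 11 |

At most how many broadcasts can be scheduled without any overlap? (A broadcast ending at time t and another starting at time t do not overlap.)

Greedy by earliest finish: after sorting by end time, pick each interval compatible with the last pick.
By end time: (1,4), (4,5), (5,7), (7,10), (9,11), (10,12), (12,13), (11,15), (12,16), (13,17), (11,18), (19,20).
Pick (1,4); next start ≥ 4 → (4,5); next start ≥ 5 → (5,7); next start ≥ 7 → (7,10); next start ≥ 10 → (10,12); next start ≥ 12 → (12,13); next start ≥ 13 → (13,17); next start ≥ 17 → (19,20).
Selected 8 broadcasts.

8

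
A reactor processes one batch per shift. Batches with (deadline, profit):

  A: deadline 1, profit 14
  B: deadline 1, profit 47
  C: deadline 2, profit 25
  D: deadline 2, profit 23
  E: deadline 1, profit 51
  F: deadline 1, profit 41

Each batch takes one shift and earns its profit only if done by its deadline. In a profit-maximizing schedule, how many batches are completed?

2

By profit: E(d1,51), B(d1,47), F(d1,41), C(d2,25), D(d2,23), A(d1,14)
E→slot 1; B skipped; F skipped; C→slot 2; D skipped; A skipped.
2 of 6 scheduled.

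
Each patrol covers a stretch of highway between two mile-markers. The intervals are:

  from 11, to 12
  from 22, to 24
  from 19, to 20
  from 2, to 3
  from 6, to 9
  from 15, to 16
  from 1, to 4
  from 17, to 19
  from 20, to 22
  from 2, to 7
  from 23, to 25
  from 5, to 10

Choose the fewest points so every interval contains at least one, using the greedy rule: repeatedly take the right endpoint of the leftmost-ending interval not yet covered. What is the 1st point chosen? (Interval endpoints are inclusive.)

3

By right end: [2,3]  [1,4]  [2,7]  [6,9]  [5,10]  [11,12]  [15,16]  [17,19]  [19,20]  [20,22]  [22,24]  [23,25]
[2,3] uncovered → point at 3; [6,9] uncovered → point at 9; [11,12] uncovered → point at 12; [15,16] uncovered → point at 16; [17,19] uncovered → point at 19; [20,22] uncovered → point at 22; [23,25] uncovered → point at 25.
Points: 3, 9, 12, 16, 19, 22, 25 (7 total).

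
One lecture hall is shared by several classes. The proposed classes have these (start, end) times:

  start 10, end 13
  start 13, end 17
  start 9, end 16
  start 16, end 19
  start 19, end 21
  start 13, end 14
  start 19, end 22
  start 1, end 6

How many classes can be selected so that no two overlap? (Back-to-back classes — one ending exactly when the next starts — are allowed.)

Sorted by end: (1,6)  (10,13)  (13,14)  (9,16)  (13,17)  (16,19)  (19,21)  (19,22)
take (1,6); take (10,13); take (13,14); take (16,19); take (19,21).
Selected 5 classes.

5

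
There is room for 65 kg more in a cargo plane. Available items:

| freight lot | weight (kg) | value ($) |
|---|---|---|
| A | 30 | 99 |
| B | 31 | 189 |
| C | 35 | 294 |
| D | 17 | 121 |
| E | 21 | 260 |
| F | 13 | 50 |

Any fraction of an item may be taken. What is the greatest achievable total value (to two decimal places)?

618.06

Ratios (sorted): E 12.38, C 8.40, D 7.12, B 6.10, F 3.85, A 3.30
take E (21 @ 260); take C (35 @ 294); take 9/17 of D → 64.06. Capacity used 65/65.
Total value = 618.06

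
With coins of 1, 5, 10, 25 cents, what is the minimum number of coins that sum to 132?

8

132 − 5×25→7 − 1×5→2 − 2×1→0
Total coins = 5 + 1 + 2 = 8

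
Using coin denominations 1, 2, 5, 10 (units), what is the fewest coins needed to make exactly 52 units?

Use the largest denomination that fits, subtract, and repeat.
52 − 5×10→2 − 1×2→0
Total coins = 5 + 1 = 6

6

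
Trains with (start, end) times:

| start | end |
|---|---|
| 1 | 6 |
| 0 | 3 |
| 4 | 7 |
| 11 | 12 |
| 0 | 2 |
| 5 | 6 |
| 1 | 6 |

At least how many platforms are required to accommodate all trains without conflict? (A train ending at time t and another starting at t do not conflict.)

Count concurrent intervals with a sweep; the peak is the room count.
starts: [0, 0, 1, 1, 4, 5, 11]
ends:   [2, 3, 6, 6, 6, 7, 12]
s0→1 s0→2 s1→3 s1→4  — peak 4.

4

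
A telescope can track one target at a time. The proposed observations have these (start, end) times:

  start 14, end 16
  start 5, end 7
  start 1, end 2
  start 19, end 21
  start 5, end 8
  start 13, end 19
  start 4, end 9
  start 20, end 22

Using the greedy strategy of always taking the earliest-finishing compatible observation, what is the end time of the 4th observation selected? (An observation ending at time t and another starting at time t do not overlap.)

By end time: (1,2), (5,7), (5,8), (4,9), (14,16), (13,19), (19,21), (20,22).
Pick (1,2); next start ≥ 2 → (5,7); next start ≥ 7 → (14,16); next start ≥ 16 → (19,21).
Selected: (1,2) (5,7) (14,16) (19,21)

21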